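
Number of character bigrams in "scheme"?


Word: "scheme" (length 6)
Number of 2-grams = length - 2 + 1 = 6 - 2 + 1
= 5


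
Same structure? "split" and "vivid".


Pattern of "split": [0, 1, 2, 3, 4]
Pattern of "vivid": [0, 1, 0, 1, 2]
Patterns do not match
Same pattern = No


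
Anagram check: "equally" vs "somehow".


Word 1: "equally" → sorted: aellquy
Word 2: "somehow" → sorted: ehmoosw
Same letters? aellquy != ehmoosw
Anagram = No


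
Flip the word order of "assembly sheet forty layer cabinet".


Original: "assembly sheet forty layer cabinet"
Words (1..n): assembly | sheet | forty | layer | cabinet
Reversed (n..1): cabinet | layer | forty | sheet | assembly
Result = "cabinet layer forty sheet assembly"


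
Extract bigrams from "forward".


Word: "forward" (length 7)
Number of bigrams = 7 - 2 + 1 = 6
  Position 0: "fo"
  Position 1: "or"
  Position 2: "rw"
  Position 3: "wa"
  Position 4: "ar"
  Position 5: "rd"
Bigrams = "fo", "or", "rw", "wa", "ar", "rd"


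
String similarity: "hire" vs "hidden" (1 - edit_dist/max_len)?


Word 1: "hire" (length 4)
Word 2: "hidden" (length 6)
One optimal edit sequence:
  1. keep 'h'
  2. keep 'i'
  3. insert 'd'  (+1)
  4. substitute 'r' -> 'd'  (+1)
  5. keep 'e'
  6. insert 'n'  (+1)
Edit distance = 3
Max length = max(4, 6) = 6
Similarity = 1 - 3/6
= 0.5000


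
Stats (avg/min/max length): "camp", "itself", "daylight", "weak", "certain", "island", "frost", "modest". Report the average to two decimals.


Lengths: "camp"=4, "itself"=6, "daylight"=8, "weak"=4, "certain"=7, "island"=6, "frost"=5, "modest"=6
Sum = 46, Count = 8
Average = 46/8 = 5.75
= avg=5.75, min=4, max=8


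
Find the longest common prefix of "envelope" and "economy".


Word 1: "envelope"
Word 2: "economy"
Comparing from start:
  Pos 0: 'e' == 'e'
  Pos 1: 'n' != 'c' (stop)
LCP = "e" (length 1)


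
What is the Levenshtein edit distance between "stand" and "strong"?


Word 1: "stand" (length 5)
Word 2: "strong" (length 6)
One optimal edit sequence (insert/delete/substitute each cost 1):
  1. keep 's'
  2. keep 't'
  3. insert 'r'  (+1)
  4. substitute 'a' -> 'o'  (+1)
  5. keep 'n'
  6. substitute 'd' -> 'g'  (+1)
Total edit operations: 3
Edit distance = 3


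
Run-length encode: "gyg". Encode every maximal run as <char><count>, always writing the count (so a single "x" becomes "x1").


String: "gyg"
Scanning for consecutive runs:
  'g' x 1
  'y' x 1
  'g' x 1
RLE = "g1y1g1"


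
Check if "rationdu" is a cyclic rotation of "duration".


Word: "duration", Candidate: "rationdu"
Method: check if candidate is substring of word+word
"durationduration" contains "rationdu"? Yes
Is rotation = Yes


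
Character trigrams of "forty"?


Word: "forty" (length 5)
Number of trigrams = 5 - 3 + 1 = 3
  Position 0: "for"
  Position 1: "ort"
  Position 2: "rty"
Trigrams = "for", "ort", "rty"


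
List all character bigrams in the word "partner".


Word: "partner" (length 7)
Number of bigrams = 7 - 2 + 1 = 6
  Position 0: "pa"
  Position 1: "ar"
  Position 2: "rt"
  Position 3: "tn"
  Position 4: "ne"
  Position 5: "er"
Bigrams = "pa", "ar", "rt", "tn", "ne", "er"


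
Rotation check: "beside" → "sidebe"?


Word: "beside", Candidate: "sidebe"
Method: check if candidate is substring of word+word
"besidebeside" contains "sidebe"? Yes
Is rotation = Yes


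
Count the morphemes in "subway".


Word: "subway"
Morphemes: sub- | way
Each morpheme carries meaning
= 2 morphemes


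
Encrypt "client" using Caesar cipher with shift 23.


Word: "client"
Shift: 23
Each letter → (letter + shift) mod 26:
  'c' (2) + 23 = 25 → 'z'
  'l' (11) + 23 = 8 → 'i'
  'i' (8) + 23 = 5 → 'f'
  'e' (4) + 23 = 1 → 'b'
  'n' (13) + 23 = 10 → 'k'
  't' (19) + 23 = 16 → 'q'
Result = "zifbkq"


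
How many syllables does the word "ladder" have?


Word: "ladder"
Syllable breakdown: lad · der
Counting: 2 parts
= 2 syllables


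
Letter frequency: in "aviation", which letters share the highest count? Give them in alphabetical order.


Word: "aviation"
Letter counts:
  'a': 2
  'i': 2
  'n': 1
  'o': 1
  't': 1
  'v': 1
Maximum count = 2
Most frequent = 'a', 'i' (2 times each)


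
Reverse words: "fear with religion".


Original: "fear with religion"
Words (1..n): fear | with | religion
Reversed (n..1): religion | with | fear
Result = "religion with fear"


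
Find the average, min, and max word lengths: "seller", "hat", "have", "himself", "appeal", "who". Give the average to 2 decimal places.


Lengths: "seller"=6, "hat"=3, "have"=4, "himself"=7, "appeal"=6, "who"=3
Sum = 29, Count = 6
Average = 29/6 = 4.83
= avg=4.83, min=3, max=7


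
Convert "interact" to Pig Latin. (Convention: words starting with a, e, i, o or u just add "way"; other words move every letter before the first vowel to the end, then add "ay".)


Word: "interact"
Starts with vowel → add 'way'
Pig Latin = "interactway"


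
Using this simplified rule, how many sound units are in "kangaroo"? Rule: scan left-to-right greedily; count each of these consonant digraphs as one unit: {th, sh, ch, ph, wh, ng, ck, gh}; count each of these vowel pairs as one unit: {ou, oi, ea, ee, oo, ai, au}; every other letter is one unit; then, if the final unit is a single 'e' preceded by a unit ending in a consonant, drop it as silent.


Word: "kangaroo" (8 letters)
Left-to-right scan:
  1. 'k' (letter)
  2. 'a' (letter)
  3. 'ng' (digraph)
  4. 'a' (letter)
  5. 'r' (letter)
  6. 'oo' (vowel-pair)
Units from scan: 6
Sound units = 6 units


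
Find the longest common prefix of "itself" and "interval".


Word 1: "itself"
Word 2: "interval"
Comparing from start:
  Pos 0: 'i' == 'i'
  Pos 1: 't' != 'n' (stop)
LCP = "i" (length 1)


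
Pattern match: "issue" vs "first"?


Pattern of "issue": [0, 1, 1, 2, 3]
Pattern of "first": [0, 1, 2, 3, 4]
Patterns do not match
Same pattern = No


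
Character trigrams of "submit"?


Word: "submit" (length 6)
Number of trigrams = 6 - 3 + 1 = 4
  Position 0: "sub"
  Position 1: "ubm"
  Position 2: "bmi"
  Position 3: "mit"
Trigrams = "sub", "ubm", "bmi", "mit"


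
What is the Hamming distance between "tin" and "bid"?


Comparing character by character (same length = 3):
  Pos 0: 't' vs 'b' !=
  Pos 1: 'i' vs 'i' =
  Pos 2: 'n' vs 'd' !=
Hamming distance = 2


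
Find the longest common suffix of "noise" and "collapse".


Word 1: "noise"
Word 2: "collapse"
Comparing from end:
  Pos -1: 'e' == 'e'
  Pos -2: 's' == 's'
  Pos -3: 'i' != 'p' (stop)
LCS = "se" (length 2)


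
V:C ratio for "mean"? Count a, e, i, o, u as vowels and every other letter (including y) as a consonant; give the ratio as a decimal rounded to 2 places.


Word: "mean"
Vowels (a,e,i,o,u): 2
Consonants: 2
Ratio = 2/2
= 1.00


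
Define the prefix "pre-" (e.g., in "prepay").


Prefix: pre-
Example: prepay (pre- + pay)
Meaning = before


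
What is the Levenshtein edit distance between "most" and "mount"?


Word 1: "most" (length 4)
Word 2: "mount" (length 5)
One optimal edit sequence (insert/delete/substitute each cost 1):
  1. keep 'm'
  2. keep 'o'
  3. insert 'u'  (+1)
  4. substitute 's' -> 'n'  (+1)
  5. keep 't'
Total edit operations: 2
Edit distance = 2


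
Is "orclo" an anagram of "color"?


Word 1: "color" → sorted: cloor
Word 2: "orclo" → sorted: cloor
Same letters? cloor == cloor
Anagram = Yes


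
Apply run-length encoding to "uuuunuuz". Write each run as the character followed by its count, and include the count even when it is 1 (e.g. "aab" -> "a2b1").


String: "uuuunuuz"
Scanning for consecutive runs:
  'u' x 4
  'n' x 1
  'u' x 2
  'z' x 1
RLE = "u4n1u2z1"


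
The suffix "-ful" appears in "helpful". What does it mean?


Suffix: -ful
Example: helpful (help + -ful)
Meaning = full of


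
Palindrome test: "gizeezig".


Word: "gizeezig"
Reversed: "gizeezig"
Forward == Backward? gizeezig == gizeezig
Palindrome = Yes


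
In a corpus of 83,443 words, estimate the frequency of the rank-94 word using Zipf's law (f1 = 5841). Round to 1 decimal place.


Zipf's law: f(r) = f(1) / r
f(1) = 5841
f(94) = 5841 / 94
= 62.1 occurrences


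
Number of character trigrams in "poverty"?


Word: "poverty" (length 7)
Number of 3-grams = length - 3 + 1 = 7 - 3 + 1
= 5


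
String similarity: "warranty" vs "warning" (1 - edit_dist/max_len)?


Word 1: "warranty" (length 8)
Word 2: "warning" (length 7)
One optimal edit sequence:
  1. keep 'w'
  2. keep 'a'
  3. keep 'r'
  4. substitute 'r' -> 'n'  (+1)
  5. substitute 'a' -> 'i'  (+1)
  6. keep 'n'
  7. delete 't'  (+1)
  8. substitute 'y' -> 'g'  (+1)
Edit distance = 4
Max length = max(8, 7) = 8
Similarity = 1 - 4/8
= 0.5000


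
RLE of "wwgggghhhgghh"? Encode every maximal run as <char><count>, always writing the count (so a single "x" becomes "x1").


String: "wwgggghhhgghh"
Scanning for consecutive runs:
  'w' x 2
  'g' x 4
  'h' x 3
  'g' x 2
  'h' x 2
RLE = "w2g4h3g2h2"


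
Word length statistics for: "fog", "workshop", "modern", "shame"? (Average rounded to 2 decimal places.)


Lengths: "fog"=3, "workshop"=8, "modern"=6, "shame"=5
Sum = 22, Count = 4
Average = 22/4 = 5.50
= avg=5.50, min=3, max=8


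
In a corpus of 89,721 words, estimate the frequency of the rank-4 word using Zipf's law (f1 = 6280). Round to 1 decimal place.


Zipf's law: f(r) = f(1) / r
f(1) = 6280
f(4) = 6280 / 4
= 1570.0 occurrences


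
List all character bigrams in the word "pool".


Word: "pool" (length 4)
Number of bigrams = 4 - 2 + 1 = 3
  Position 0: "po"
  Position 1: "oo"
  Position 2: "ol"
Bigrams = "po", "oo", "ol"


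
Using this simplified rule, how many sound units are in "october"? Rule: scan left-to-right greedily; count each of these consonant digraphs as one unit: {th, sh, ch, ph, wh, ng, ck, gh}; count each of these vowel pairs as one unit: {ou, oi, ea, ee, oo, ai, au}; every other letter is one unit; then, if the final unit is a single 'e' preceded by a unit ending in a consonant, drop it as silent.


Word: "october" (7 letters)
Left-to-right scan:
  (1) 'o' (letter)
  (2) 'c' (letter)
  (3) 't' (letter)
  (4) 'o' (letter)
  (5) 'b' (letter)
  (6) 'e' (letter)
  (7) 'r' (letter)
Units from scan: 7
Sound units = 7 units


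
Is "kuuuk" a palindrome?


Word: "kuuuk"
Reversed: "kuuuk"
Forward == Backward? kuuuk == kuuuk
Palindrome = Yes


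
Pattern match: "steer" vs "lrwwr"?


Pattern of "steer": [0, 1, 2, 2, 3]
Pattern of "lrwwr": [0, 1, 2, 2, 1]
Patterns do not match
Same pattern = No


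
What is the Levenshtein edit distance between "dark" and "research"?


Word 1: "dark" (length 4)
Word 2: "research" (length 8)
One optimal edit sequence (insert/delete/substitute each cost 1):
  1. insert 'r'  (+1)
  2. insert 'e'  (+1)
  3. insert 's'  (+1)
  4. substitute 'd' -> 'e'  (+1)
  5. keep 'a'
  6. keep 'r'
  7. insert 'c'  (+1)
  8. substitute 'k' -> 'h'  (+1)
Total edit operations: 6
Edit distance = 6


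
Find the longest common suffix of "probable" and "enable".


Word 1: "probable"
Word 2: "enable"
Comparing from end:
  Pos -1: 'e' == 'e'
  Pos -2: 'l' == 'l'
  Pos -3: 'b' == 'b'
  Pos -4: 'a' == 'a'
  Pos -5: 'b' != 'n' (stop)
LCS = "able" (length 4)


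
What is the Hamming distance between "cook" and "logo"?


Comparing character by character (same length = 4):
  Pos 0: 'c' vs 'l' !=
  Pos 1: 'o' vs 'o' =
  Pos 2: 'o' vs 'g' !=
  Pos 3: 'k' vs 'o' !=
Hamming distance = 3


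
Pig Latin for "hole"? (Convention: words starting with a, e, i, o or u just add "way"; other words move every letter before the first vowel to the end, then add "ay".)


Word: "hole"
Starts with consonant(s) → move to end, add 'ay'
Consonant cluster: "h"
Pig Latin = "olehay"


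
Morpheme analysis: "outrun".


Word: "outrun"
Morphemes: out- | run
Each morpheme carries meaning
= 2 morphemes


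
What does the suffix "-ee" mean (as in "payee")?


Suffix: -ee
Example: payee = pay + -ee
Meaning = one who receives


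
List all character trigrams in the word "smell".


Word: "smell" (length 5)
Number of trigrams = 5 - 3 + 1 = 3
  Position 0: "sme"
  Position 1: "mel"
  Position 2: "ell"
Trigrams = "sme", "mel", "ell"


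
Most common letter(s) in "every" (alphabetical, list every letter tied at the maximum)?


Word: "every"
Letter counts:
  'e': 2
  'r': 1
  'v': 1
  'y': 1
Maximum count = 2
Most frequent = 'e' (2 times each)


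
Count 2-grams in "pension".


Word: "pension" (length 7)
Number of 2-grams = length - 2 + 1 = 7 - 2 + 1
= 6


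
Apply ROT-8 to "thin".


Word: "thin"
Shift: 8
Each letter → (letter + shift) mod 26:
  't' (19) + 8 = 1 → 'b'
  'h' (7) + 8 = 15 → 'p'
  'i' (8) + 8 = 16 → 'q'
  'n' (13) + 8 = 21 → 'v'
Result = "bpqv"


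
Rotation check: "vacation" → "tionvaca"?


Word: "vacation", Candidate: "tionvaca"
Method: check if candidate is substring of word+word
"vacationvacation" contains "tionvaca"? Yes
Is rotation = Yes


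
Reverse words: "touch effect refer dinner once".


Original: "touch effect refer dinner once"
Words (1..n): touch | effect | refer | dinner | once
Reversed (n..1): once | dinner | refer | effect | touch
Result = "once dinner refer effect touch"


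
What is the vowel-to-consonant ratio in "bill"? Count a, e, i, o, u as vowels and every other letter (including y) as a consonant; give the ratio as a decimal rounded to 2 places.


Word: "bill"
Vowels (a,e,i,o,u): 1
Consonants: 3
Ratio = 1/3
= 0.33


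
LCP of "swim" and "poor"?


Word 1: "swim"
Word 2: "poor"
Comparing from start:
  Pos 0: 's' != 'p' (stop)
LCP = "" (length 0)


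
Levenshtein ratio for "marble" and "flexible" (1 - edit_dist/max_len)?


Word 1: "marble" (length 6)
Word 2: "flexible" (length 8)
One optimal edit sequence:
  1. insert 'f'  (+1)
  2. insert 'l'  (+1)
  3. substitute 'm' -> 'e'  (+1)
  4. substitute 'a' -> 'x'  (+1)
  5. substitute 'r' -> 'i'  (+1)
  6. keep 'b'
  7. keep 'l'
  8. keep 'e'
Edit distance = 5
Max length = max(6, 8) = 8
Similarity = 1 - 5/8
= 0.3750


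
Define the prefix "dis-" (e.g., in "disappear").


Prefix: dis-
Example: disappear = dis- + appear
Meaning = not / opposite


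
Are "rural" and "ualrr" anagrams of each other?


Word 1: "rural" → sorted: alrru
Word 2: "ualrr" → sorted: alrru
Same letters? alrru == alrru
Anagram = Yes


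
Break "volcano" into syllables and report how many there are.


Word: "volcano"
Syllable breakdown: vol-ca-no
Counting: 3 parts
= 3 syllables


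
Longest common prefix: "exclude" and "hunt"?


Word 1: "exclude"
Word 2: "hunt"
Comparing from start:
  Pos 0: 'e' != 'h' (stop)
LCP = "" (length 0)


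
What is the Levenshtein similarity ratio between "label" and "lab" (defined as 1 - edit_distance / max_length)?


Word 1: "label" (length 5)
Word 2: "lab" (length 3)
One optimal edit sequence:
  1. keep 'l'
  2. keep 'a'
  3. keep 'b'
  4. delete 'e'  (+1)
  5. delete 'l'  (+1)
Edit distance = 2
Max length = max(5, 3) = 5
Similarity = 1 - 2/5
= 0.6000


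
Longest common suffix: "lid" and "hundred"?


Word 1: "lid"
Word 2: "hundred"
Comparing from end:
  Pos -1: 'd' == 'd'
  Pos -2: 'i' != 'e' (stop)
LCS = "d" (length 1)


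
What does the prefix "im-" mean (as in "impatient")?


Prefix: im-
As in: impatient -> im- + patient
Meaning = not / into


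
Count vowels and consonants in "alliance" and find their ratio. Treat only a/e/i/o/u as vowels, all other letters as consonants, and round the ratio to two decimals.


Word: "alliance"
Vowels (a,e,i,o,u): 4
Consonants: 4
Ratio = 4/4
= 1.00


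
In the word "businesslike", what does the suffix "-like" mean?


Suffix: -like
Example: businesslike (business + -like)
Meaning = resembling


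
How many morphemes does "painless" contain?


Word: "painless"
Morphemes: pain / -less
Each morpheme carries meaning
= 2 morphemes


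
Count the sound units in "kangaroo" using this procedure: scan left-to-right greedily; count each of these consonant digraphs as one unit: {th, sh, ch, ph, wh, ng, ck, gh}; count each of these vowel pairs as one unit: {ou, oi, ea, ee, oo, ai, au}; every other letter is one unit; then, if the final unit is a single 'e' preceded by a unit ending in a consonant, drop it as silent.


Word: "kangaroo" (8 letters)
Left-to-right scan:
  1. 'k' (letter)
  2. 'a' (letter)
  3. 'ng' (digraph)
  4. 'a' (letter)
  5. 'r' (letter)
  6. 'oo' (vowel-pair)
Units from scan: 6
Sound units = 6 units


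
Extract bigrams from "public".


Word: "public" (length 6)
Number of bigrams = 6 - 2 + 1 = 5
  Position 0: "pu"
  Position 1: "ub"
  Position 2: "bl"
  Position 3: "li"
  Position 4: "ic"
Bigrams = "pu", "ub", "bl", "li", "ic"


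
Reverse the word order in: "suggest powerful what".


Original: "suggest powerful what"
Words (1..n): suggest | powerful | what
Reversed (n..1): what | powerful | suggest
Result = "what powerful suggest"


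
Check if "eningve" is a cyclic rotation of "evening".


Word: "evening", Candidate: "eningve"
Method: check if candidate is substring of word+word
"eveningevening" contains "eningve"? No
Is rotation = No


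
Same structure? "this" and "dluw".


Pattern of "this": [0, 1, 2, 3]
Pattern of "dluw": [0, 1, 2, 3]
Patterns match
Same pattern = Yes


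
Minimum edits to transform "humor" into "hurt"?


Word 1: "humor" (length 5)
Word 2: "hurt" (length 4)
One optimal edit sequence (insert/delete/substitute each cost 1):
  1. keep 'h'
  2. keep 'u'
  3. delete 'm'  (+1)
  4. substitute 'o' -> 'r'  (+1)
  5. substitute 'r' -> 't'  (+1)
Total edit operations: 3
Edit distance = 3


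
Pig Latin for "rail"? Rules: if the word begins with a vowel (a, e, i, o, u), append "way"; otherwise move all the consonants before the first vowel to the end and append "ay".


Word: "rail"
Starts with consonant(s) → move to end, add 'ay'
Consonant cluster: "r"
Pig Latin = "ailray"


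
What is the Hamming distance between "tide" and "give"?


Comparing character by character (same length = 4):
  Pos 0: 't' vs 'g' !=
  Pos 1: 'i' vs 'i' =
  Pos 2: 'd' vs 'v' !=
  Pos 3: 'e' vs 'e' =
Hamming distance = 2


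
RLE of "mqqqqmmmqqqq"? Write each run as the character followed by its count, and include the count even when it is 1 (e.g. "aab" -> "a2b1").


String: "mqqqqmmmqqqq"
Scanning for consecutive runs:
  'm' x 1
  'q' x 4
  'm' x 3
  'q' x 4
RLE = "m1q4m3q4"


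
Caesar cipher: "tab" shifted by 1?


Word: "tab"
Shift: 1
Each letter → (letter + shift) mod 26:
  't' (19) + 1 = 20 → 'u'
  'a' (0) + 1 = 1 → 'b'
  'b' (1) + 1 = 2 → 'c'
Result = "ubc"


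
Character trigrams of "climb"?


Word: "climb" (length 5)
Number of trigrams = 5 - 3 + 1 = 3
  Position 0: "cli"
  Position 1: "lim"
  Position 2: "imb"
Trigrams = "cli", "lim", "imb"


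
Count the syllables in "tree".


Word: "tree"
Syllable breakdown: tree
Counting: 1 part
= 1 syllable


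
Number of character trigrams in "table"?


Word: "table" (length 5)
Number of 3-grams = length - 3 + 1 = 5 - 3 + 1
= 3


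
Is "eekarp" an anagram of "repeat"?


Word 1: "repeat" → sorted: aeeprt
Word 2: "eekarp" → sorted: aeekpr
Same letters? aeeprt != aeekpr
Anagram = No


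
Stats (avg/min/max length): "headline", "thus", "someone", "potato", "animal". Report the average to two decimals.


Lengths: "headline"=8, "thus"=4, "someone"=7, "potato"=6, "animal"=6
Sum = 31, Count = 5
Average = 31/5 = 6.20
= avg=6.20, min=4, max=8


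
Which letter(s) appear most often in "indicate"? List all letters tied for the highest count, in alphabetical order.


Word: "indicate"
Letter counts:
  'a': 1
  'c': 1
  'd': 1
  'e': 1
  'i': 2
  'n': 1
  't': 1
Maximum count = 2
Most frequent = 'i' (2 times each)


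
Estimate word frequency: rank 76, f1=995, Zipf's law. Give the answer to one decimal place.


Zipf's law: f(r) = f(1) / r
f(1) = 995
f(76) = 995 / 76
= 13.1 occurrences


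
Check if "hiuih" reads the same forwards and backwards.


Word: "hiuih"
Reversed: "hiuih"
Forward == Backward? hiuih == hiuih
Palindrome = Yes


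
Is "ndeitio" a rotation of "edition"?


Word: "edition", Candidate: "ndeitio"
Method: check if candidate is substring of word+word
"editionedition" contains "ndeitio"? No
Is rotation = No


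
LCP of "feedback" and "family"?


Word 1: "feedback"
Word 2: "family"
Comparing from start:
  Pos 0: 'f' == 'f'
  Pos 1: 'e' != 'a' (stop)
LCP = "f" (length 1)


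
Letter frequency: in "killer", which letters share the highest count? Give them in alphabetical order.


Word: "killer"
Letter counts:
  'e': 1
  'i': 1
  'k': 1
  'l': 2
  'r': 1
Maximum count = 2
Most frequent = 'l' (2 times each)


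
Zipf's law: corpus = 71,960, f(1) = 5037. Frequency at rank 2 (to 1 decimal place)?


Zipf's law: f(r) = f(1) / r
f(1) = 5037
f(2) = 5037 / 2
= 2518.5 occurrences


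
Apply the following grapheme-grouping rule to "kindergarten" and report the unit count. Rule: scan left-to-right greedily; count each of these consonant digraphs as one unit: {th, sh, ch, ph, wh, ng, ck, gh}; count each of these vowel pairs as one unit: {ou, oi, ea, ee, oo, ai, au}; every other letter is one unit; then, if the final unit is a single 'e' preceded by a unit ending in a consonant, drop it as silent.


Word: "kindergarten" (12 letters)
Left-to-right scan:
  1. 'k' (letter)
  2. 'i' (letter)
  3. 'n' (letter)
  4. 'd' (letter)
  5. 'e' (letter)
  6. 'r' (letter)
  7. 'g' (letter)
  8. 'a' (letter)
  9. 'r' (letter)
  10. 't' (letter)
  11. 'e' (letter)
  12. 'n' (letter)
Units from scan: 12
Sound units = 12 units


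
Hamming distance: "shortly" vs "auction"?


Comparing character by character (same length = 7):
  Pos 0: 's' vs 'a' !=
  Pos 1: 'h' vs 'u' !=
  Pos 2: 'o' vs 'c' !=
  Pos 3: 'r' vs 't' !=
  Pos 4: 't' vs 'i' !=
  Pos 5: 'l' vs 'o' !=
  Pos 6: 'y' vs 'n' !=
Hamming distance = 7


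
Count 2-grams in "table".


Word: "table" (length 5)
Number of 2-grams = length - 2 + 1 = 5 - 2 + 1
= 4


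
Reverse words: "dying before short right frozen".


Original: "dying before short right frozen"
Words (1..n): dying | before | short | right | frozen
Reversed (n..1): frozen | right | short | before | dying
Result = "frozen right short before dying"


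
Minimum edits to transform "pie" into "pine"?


Word 1: "pie" (length 3)
Word 2: "pine" (length 4)
One optimal edit sequence (insert/delete/substitute each cost 1):
  1. keep 'p'
  2. keep 'i'
  3. insert 'n'  (+1)
  4. keep 'e'
Total edit operations: 1
Edit distance = 1


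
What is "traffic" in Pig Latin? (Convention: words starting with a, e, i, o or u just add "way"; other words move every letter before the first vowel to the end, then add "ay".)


Word: "traffic"
Starts with consonant(s) → move to end, add 'ay'
Consonant cluster: "tr"
Pig Latin = "affictray"


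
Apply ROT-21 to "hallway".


Word: "hallway"
Shift: 21
Each letter → (letter + shift) mod 26:
  'h' (7) + 21 = 2 → 'c'
  'a' (0) + 21 = 21 → 'v'
  'l' (11) + 21 = 6 → 'g'
  'l' (11) + 21 = 6 → 'g'
  'w' (22) + 21 = 17 → 'r'
  'a' (0) + 21 = 21 → 'v'
  'y' (24) + 21 = 19 → 't'
Result = "cvggrvt"


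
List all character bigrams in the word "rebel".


Word: "rebel" (length 5)
Number of bigrams = 5 - 2 + 1 = 4
  Position 0: "re"
  Position 1: "eb"
  Position 2: "be"
  Position 3: "el"
Bigrams = "re", "eb", "be", "el"


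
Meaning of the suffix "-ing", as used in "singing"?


Suffix: -ing
Example: singing (sing + -ing)
Meaning = present participle


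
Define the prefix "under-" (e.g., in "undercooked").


Prefix: under-
Example: undercooked (under- + cooked)
Meaning = insufficient


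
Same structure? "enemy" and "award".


Pattern of "enemy": [0, 1, 0, 2, 3]
Pattern of "award": [0, 1, 0, 2, 3]
Patterns match
Same pattern = Yes


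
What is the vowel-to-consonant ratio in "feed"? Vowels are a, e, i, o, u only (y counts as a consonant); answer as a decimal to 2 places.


Word: "feed"
Vowels (a,e,i,o,u): 2
Consonants: 2
Ratio = 2/2
= 1.00


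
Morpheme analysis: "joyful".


Word: "joyful"
Morphemes: joy + -ful
Each morpheme carries meaning
= 2 morphemes


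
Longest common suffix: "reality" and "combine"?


Word 1: "reality"
Word 2: "combine"
Comparing from end:
  Pos -1: 'y' != 'e' (stop)
LCS = "" (length 0)


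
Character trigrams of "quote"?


Word: "quote" (length 5)
Number of trigrams = 5 - 3 + 1 = 3
  Position 0: "quo"
  Position 1: "uot"
  Position 2: "ote"
Trigrams = "quo", "uot", "ote"


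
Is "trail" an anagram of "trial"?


Word 1: "trial" → sorted: ailrt
Word 2: "trail" → sorted: ailrt
Same letters? ailrt == ailrt
Anagram = Yes


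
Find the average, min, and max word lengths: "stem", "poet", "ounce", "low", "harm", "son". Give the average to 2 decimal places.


Lengths: "stem"=4, "poet"=4, "ounce"=5, "low"=3, "harm"=4, "son"=3
Sum = 23, Count = 6
Average = 23/6 = 3.83
= avg=3.83, min=3, max=5


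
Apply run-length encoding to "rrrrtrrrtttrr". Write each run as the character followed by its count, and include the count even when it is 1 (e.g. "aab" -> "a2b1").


String: "rrrrtrrrtttrr"
Scanning for consecutive runs:
  'r' x 4
  't' x 1
  'r' x 3
  't' x 3
  'r' x 2
RLE = "r4t1r3t3r2"


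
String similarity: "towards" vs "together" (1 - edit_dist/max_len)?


Word 1: "towards" (length 7)
Word 2: "together" (length 8)
One optimal edit sequence:
  1. keep 't'
  2. keep 'o'
  3. insert 'g'  (+1)
  4. substitute 'w' -> 'e'  (+1)
  5. substitute 'a' -> 't'  (+1)
  6. substitute 'r' -> 'h'  (+1)
  7. substitute 'd' -> 'e'  (+1)
  8. substitute 's' -> 'r'  (+1)
Edit distance = 6
Max length = max(7, 8) = 8
Similarity = 1 - 6/8
= 0.2500


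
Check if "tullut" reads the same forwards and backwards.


Word: "tullut"
Reversed: "tullut"
Forward == Backward? tullut == tullut
Palindrome = Yes


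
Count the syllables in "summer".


Word: "summer"
Syllable breakdown: sum | mer
Counting: 2 parts
= 2 syllables


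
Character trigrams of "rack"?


Word: "rack" (length 4)
Number of trigrams = 4 - 3 + 1 = 2
  Position 0: "rac"
  Position 1: "ack"
Trigrams = "rac", "ack"


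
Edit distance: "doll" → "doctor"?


Word 1: "doll" (length 4)
Word 2: "doctor" (length 6)
One optimal edit sequence (insert/delete/substitute each cost 1):
  1. keep 'd'
  2. keep 'o'
  3. insert 'c'  (+1)
  4. insert 't'  (+1)
  5. substitute 'l' -> 'o'  (+1)
  6. substitute 'l' -> 'r'  (+1)
Total edit operations: 4
Edit distance = 4


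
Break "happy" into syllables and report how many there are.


Word: "happy"
Syllable breakdown: hap · py
Counting: 2 parts
= 2 syllables


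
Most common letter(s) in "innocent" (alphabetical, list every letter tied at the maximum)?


Word: "innocent"
Letter counts:
  'c': 1
  'e': 1
  'i': 1
  'n': 3
  'o': 1
  't': 1
Maximum count = 3
Most frequent = 'n' (3 times each)


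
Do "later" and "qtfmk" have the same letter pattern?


Pattern of "later": [0, 1, 2, 3, 4]
Pattern of "qtfmk": [0, 1, 2, 3, 4]
Patterns match
Same pattern = Yes


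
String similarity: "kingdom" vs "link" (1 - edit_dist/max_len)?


Word 1: "kingdom" (length 7)
Word 2: "link" (length 4)
One optimal edit sequence:
  1. substitute 'k' -> 'l'  (+1)
  2. keep 'i'
  3. keep 'n'
  4. delete 'g'  (+1)
  5. delete 'd'  (+1)
  6. delete 'o'  (+1)
  7. substitute 'm' -> 'k'  (+1)
Edit distance = 5
Max length = max(7, 4) = 7
Similarity = 1 - 5/7
= 0.2857


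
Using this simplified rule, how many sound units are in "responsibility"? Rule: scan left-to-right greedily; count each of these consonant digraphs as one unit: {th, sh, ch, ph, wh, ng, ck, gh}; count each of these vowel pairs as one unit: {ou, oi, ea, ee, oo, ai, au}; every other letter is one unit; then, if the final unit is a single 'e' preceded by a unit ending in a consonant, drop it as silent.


Word: "responsibility" (14 letters)
Left-to-right scan:
  1. 'r' (letter)
  2. 'e' (letter)
  3. 's' (letter)
  4. 'p' (letter)
  5. 'o' (letter)
  6. 'n' (letter)
  7. 's' (letter)
  8. 'i' (letter)
  9. 'b' (letter)
  10. 'i' (letter)
  11. 'l' (letter)
  12. 'i' (letter)
  13. 't' (letter)
  14. 'y' (letter)
Units from scan: 14
Sound units = 14 units


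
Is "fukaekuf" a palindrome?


Word: "fukaekuf"
Reversed: "fukeakuf"
Forward == Backward? fukaekuf != fukeakuf
Palindrome = No


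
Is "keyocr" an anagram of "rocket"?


Word 1: "rocket" → sorted: cekort
Word 2: "keyocr" → sorted: cekory
Same letters? cekort != cekory
Anagram = No


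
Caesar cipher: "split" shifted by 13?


Word: "split"
Shift: 13
Each letter → (letter + shift) mod 26:
  's' (18) + 13 = 5 → 'f'
  'p' (15) + 13 = 2 → 'c'
  'l' (11) + 13 = 24 → 'y'
  'i' (8) + 13 = 21 → 'v'
  't' (19) + 13 = 6 → 'g'
Result = "fcyvg"


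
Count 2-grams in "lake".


Word: "lake" (length 4)
Number of 2-grams = length - 2 + 1 = 4 - 2 + 1
= 3


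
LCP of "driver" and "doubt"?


Word 1: "driver"
Word 2: "doubt"
Comparing from start:
  Pos 0: 'd' == 'd'
  Pos 1: 'r' != 'o' (stop)
LCP = "d" (length 1)


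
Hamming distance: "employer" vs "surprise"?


Comparing character by character (same length = 8):
  Pos 0: 'e' vs 's' !=
  Pos 1: 'm' vs 'u' !=
  Pos 2: 'p' vs 'r' !=
  Pos 3: 'l' vs 'p' !=
  Pos 4: 'o' vs 'r' !=
  Pos 5: 'y' vs 'i' !=
  Pos 6: 'e' vs 's' !=
  Pos 7: 'r' vs 'e' !=
Hamming distance = 8


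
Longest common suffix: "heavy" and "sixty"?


Word 1: "heavy"
Word 2: "sixty"
Comparing from end:
  Pos -1: 'y' == 'y'
  Pos -2: 'v' != 't' (stop)
LCS = "y" (length 1)


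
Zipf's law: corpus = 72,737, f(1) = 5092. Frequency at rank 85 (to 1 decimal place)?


Zipf's law: f(r) = f(1) / r
f(1) = 5092
f(85) = 5092 / 85
= 59.9 occurrences


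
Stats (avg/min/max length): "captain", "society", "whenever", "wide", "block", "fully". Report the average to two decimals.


Lengths: "captain"=7, "society"=7, "whenever"=8, "wide"=4, "block"=5, "fully"=5
Sum = 36, Count = 6
Average = 36/6 = 6.00
= avg=6.00, min=4, max=8


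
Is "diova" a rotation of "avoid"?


Word: "avoid", Candidate: "diova"
Method: check if candidate is substring of word+word
"avoidavoid" contains "diova"? No
Is rotation = No


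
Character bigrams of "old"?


Word: "old" (length 3)
Number of bigrams = 3 - 2 + 1 = 2
  Position 0: "ol"
  Position 1: "ld"
Bigrams = "ol", "ld"


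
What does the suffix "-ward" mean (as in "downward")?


Suffix: -ward
As in: downward -> down + -ward
Meaning = in the direction of


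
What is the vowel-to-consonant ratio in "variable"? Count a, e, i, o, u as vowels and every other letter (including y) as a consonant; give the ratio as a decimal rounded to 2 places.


Word: "variable"
Vowels (a,e,i,o,u): 4
Consonants: 4
Ratio = 4/4
= 1.00


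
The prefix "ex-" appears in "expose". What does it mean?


Prefix: ex-
As in: expose -> ex- + pose
Meaning = out / former


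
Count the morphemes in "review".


Word: "review"
Morphemes: re- + view
Each morpheme carries meaning
= 2 morphemes


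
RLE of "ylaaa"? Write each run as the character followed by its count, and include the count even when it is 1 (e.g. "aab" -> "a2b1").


String: "ylaaa"
Scanning for consecutive runs:
  'y' x 1
  'l' x 1
  'a' x 3
RLE = "y1l1a3"


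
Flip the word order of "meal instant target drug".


Original: "meal instant target drug"
Words (1..n): meal | instant | target | drug
Reversed (n..1): drug | target | instant | meal
Result = "drug target instant meal"


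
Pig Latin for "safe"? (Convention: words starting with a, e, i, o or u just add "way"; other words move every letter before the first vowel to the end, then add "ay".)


Word: "safe"
Starts with consonant(s) → move to end, add 'ay'
Consonant cluster: "s"
Pig Latin = "afesay"


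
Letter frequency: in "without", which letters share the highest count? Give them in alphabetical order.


Word: "without"
Letter counts:
  'h': 1
  'i': 1
  'o': 1
  't': 2
  'u': 1
  'w': 1
Maximum count = 2
Most frequent = 't' (2 times each)


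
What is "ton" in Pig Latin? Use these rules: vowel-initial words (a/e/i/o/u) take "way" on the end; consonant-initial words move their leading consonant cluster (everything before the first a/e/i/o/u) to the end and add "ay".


Word: "ton"
Starts with consonant(s) → move to end, add 'ay'
Consonant cluster: "t"
Pig Latin = "ontay"


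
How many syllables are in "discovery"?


Word: "discovery"
Syllable breakdown: dis / cov / er / y
Counting: 4 parts
= 4 syllables


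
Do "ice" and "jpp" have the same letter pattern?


Pattern of "ice": [0, 1, 2]
Pattern of "jpp": [0, 1, 1]
Patterns do not match
Same pattern = No


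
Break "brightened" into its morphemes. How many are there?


Word: "brightened"
Morphemes: bright + -en + -ed
Each morpheme carries meaning
= 3 morphemes


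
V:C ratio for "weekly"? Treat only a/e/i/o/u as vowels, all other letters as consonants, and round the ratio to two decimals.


Word: "weekly"
Vowels (a,e,i,o,u): 2
Consonants: 4
Ratio = 2/4
= 0.50


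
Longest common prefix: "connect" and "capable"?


Word 1: "connect"
Word 2: "capable"
Comparing from start:
  Pos 0: 'c' == 'c'
  Pos 1: 'o' != 'a' (stop)
LCP = "c" (length 1)


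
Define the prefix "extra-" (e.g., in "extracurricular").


Prefix: extra-
Example: extracurricular (extra- + curricular)
Meaning = beyond


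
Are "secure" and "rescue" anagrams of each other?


Word 1: "secure" → sorted: ceersu
Word 2: "rescue" → sorted: ceersu
Same letters? ceersu == ceersu
Anagram = Yes


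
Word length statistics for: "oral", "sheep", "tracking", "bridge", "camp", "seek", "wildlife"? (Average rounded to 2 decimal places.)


Lengths: "oral"=4, "sheep"=5, "tracking"=8, "bridge"=6, "camp"=4, "seek"=4, "wildlife"=8
Sum = 39, Count = 7
Average = 39/7 = 5.57
= avg=5.57, min=4, max=8


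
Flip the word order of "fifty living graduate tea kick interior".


Original: "fifty living graduate tea kick interior"
Words (1..n): fifty | living | graduate | tea | kick | interior
Reversed (n..1): interior | kick | tea | graduate | living | fifty
Result = "interior kick tea graduate living fifty"


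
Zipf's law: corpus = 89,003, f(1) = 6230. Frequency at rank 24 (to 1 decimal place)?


Zipf's law: f(r) = f(1) / r
f(1) = 6230
f(24) = 6230 / 24
= 259.6 occurrences


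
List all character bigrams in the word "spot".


Word: "spot" (length 4)
Number of bigrams = 4 - 2 + 1 = 3
  Position 0: "sp"
  Position 1: "po"
  Position 2: "ot"
Bigrams = "sp", "po", "ot"


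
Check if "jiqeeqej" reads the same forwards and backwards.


Word: "jiqeeqej"
Reversed: "jeqeeqij"
Forward == Backward? jiqeeqej != jeqeeqij
Palindrome = No


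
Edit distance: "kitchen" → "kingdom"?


Word 1: "kitchen" (length 7)
Word 2: "kingdom" (length 7)
One optimal edit sequence (insert/delete/substitute each cost 1):
  1. keep 'k'
  2. keep 'i'
  3. substitute 't' -> 'n'  (+1)
  4. substitute 'c' -> 'g'  (+1)
  5. substitute 'h' -> 'd'  (+1)
  6. substitute 'e' -> 'o'  (+1)
  7. substitute 'n' -> 'm'  (+1)
Total edit operations: 5
Edit distance = 5


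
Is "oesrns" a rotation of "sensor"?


Word: "sensor", Candidate: "oesrns"
Method: check if candidate is substring of word+word
"sensorsensor" contains "oesrns"? No
Is rotation = No


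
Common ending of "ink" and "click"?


Word 1: "ink"
Word 2: "click"
Comparing from end:
  Pos -1: 'k' == 'k'
  Pos -2: 'n' != 'c' (stop)
LCS = "k" (length 1)


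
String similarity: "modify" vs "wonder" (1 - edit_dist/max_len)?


Word 1: "modify" (length 6)
Word 2: "wonder" (length 6)
One optimal edit sequence:
  1. substitute 'm' -> 'w'  (+1)
  2. keep 'o'
  3. substitute 'd' -> 'n'  (+1)
  4. substitute 'i' -> 'd'  (+1)
  5. substitute 'f' -> 'e'  (+1)
  6. substitute 'y' -> 'r'  (+1)
Edit distance = 5
Max length = max(6, 6) = 6
Similarity = 1 - 5/6
= 0.1667


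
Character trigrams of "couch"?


Word: "couch" (length 5)
Number of trigrams = 5 - 3 + 1 = 3
  Position 0: "cou"
  Position 1: "ouc"
  Position 2: "uch"
Trigrams = "cou", "ouc", "uch"


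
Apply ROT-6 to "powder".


Word: "powder"
Shift: 6
Each letter → (letter + shift) mod 26:
  'p' (15) + 6 = 21 → 'v'
  'o' (14) + 6 = 20 → 'u'
  'w' (22) + 6 = 2 → 'c'
  'd' (3) + 6 = 9 → 'j'
  'e' (4) + 6 = 10 → 'k'
  'r' (17) + 6 = 23 → 'x'
Result = "vucjkx"


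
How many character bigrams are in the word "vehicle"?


Word: "vehicle" (length 7)
Number of 2-grams = length - 2 + 1 = 7 - 2 + 1
= 6


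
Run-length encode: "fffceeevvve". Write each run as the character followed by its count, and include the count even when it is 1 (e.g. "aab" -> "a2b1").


String: "fffceeevvve"
Scanning for consecutive runs:
  'f' x 3
  'c' x 1
  'e' x 3
  'v' x 3
  'e' x 1
RLE = "f3c1e3v3e1"


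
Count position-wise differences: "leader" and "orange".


Comparing character by character (same length = 6):
  Pos 0: 'l' vs 'o' !=
  Pos 1: 'e' vs 'r' !=
  Pos 2: 'a' vs 'a' =
  Pos 3: 'd' vs 'n' !=
  Pos 4: 'e' vs 'g' !=
  Pos 5: 'r' vs 'e' !=
Hamming distance = 5


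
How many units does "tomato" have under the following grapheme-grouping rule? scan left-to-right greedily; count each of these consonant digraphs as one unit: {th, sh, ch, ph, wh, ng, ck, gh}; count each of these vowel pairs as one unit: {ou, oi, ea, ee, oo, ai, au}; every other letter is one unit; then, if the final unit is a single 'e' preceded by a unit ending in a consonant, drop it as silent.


Word: "tomato" (6 letters)
Left-to-right scan:
  1. 't' (letter)
  2. 'o' (letter)
  3. 'm' (letter)
  4. 'a' (letter)
  5. 't' (letter)
  6. 'o' (letter)
Units from scan: 6
Sound units = 6 units


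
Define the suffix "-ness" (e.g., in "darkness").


Suffix: -ness
Example: darkness (dark + -ness)
Meaning = state of being


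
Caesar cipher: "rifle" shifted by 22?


Word: "rifle"
Shift: 22
Each letter → (letter + shift) mod 26:
  'r' (17) + 22 = 13 → 'n'
  'i' (8) + 22 = 4 → 'e'
  'f' (5) + 22 = 1 → 'b'
  'l' (11) + 22 = 7 → 'h'
  'e' (4) + 22 = 0 → 'a'
Result = "nebha"


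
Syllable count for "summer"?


Word: "summer"
Syllable breakdown: sum | mer
Counting: 2 parts
= 2 syllables


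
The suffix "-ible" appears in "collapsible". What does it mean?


Suffix: -ible
Example: collapsible = collapse + -ible, with a spelling change
Meaning = capable of


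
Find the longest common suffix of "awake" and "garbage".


Word 1: "awake"
Word 2: "garbage"
Comparing from end:
  Pos -1: 'e' == 'e'
  Pos -2: 'k' != 'g' (stop)
LCS = "e" (length 1)


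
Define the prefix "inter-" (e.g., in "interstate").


Prefix: inter-
Example: interstate (inter- + state)
Meaning = between


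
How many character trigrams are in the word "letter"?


Word: "letter" (length 6)
Number of 3-grams = length - 3 + 1 = 6 - 3 + 1
= 4


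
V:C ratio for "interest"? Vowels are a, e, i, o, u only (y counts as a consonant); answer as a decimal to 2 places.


Word: "interest"
Vowels (a,e,i,o,u): 3
Consonants: 5
Ratio = 3/5
= 0.60


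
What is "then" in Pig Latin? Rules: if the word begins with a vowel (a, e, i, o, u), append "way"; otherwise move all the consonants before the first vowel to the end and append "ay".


Word: "then"
Starts with consonant(s) → move to end, add 'ay'
Consonant cluster: "th"
Pig Latin = "enthay"


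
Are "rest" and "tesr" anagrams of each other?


Word 1: "rest" → sorted: erst
Word 2: "tesr" → sorted: erst
Same letters? erst == erst
Anagram = Yes
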